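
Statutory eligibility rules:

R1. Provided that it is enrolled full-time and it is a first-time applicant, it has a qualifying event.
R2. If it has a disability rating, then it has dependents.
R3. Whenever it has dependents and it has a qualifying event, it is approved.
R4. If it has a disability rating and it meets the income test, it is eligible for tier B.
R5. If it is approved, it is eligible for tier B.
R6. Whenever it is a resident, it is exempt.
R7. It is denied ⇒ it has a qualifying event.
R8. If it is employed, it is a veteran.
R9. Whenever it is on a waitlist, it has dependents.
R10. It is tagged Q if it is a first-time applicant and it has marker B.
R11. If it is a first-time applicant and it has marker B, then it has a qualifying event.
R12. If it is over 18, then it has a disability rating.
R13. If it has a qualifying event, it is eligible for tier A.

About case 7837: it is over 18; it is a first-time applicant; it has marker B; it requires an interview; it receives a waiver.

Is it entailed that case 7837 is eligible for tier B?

By R11 (it is a first-time applicant, it has marker B): it has a qualifying event.
By R12 (it is over 18): it has a disability rating.
By R2 (it has a disability rating): it has dependents.
By R3 (it has dependents, it has a qualifying event): it is approved.
By R5 (it is approved): it is eligible for tier B.

Yes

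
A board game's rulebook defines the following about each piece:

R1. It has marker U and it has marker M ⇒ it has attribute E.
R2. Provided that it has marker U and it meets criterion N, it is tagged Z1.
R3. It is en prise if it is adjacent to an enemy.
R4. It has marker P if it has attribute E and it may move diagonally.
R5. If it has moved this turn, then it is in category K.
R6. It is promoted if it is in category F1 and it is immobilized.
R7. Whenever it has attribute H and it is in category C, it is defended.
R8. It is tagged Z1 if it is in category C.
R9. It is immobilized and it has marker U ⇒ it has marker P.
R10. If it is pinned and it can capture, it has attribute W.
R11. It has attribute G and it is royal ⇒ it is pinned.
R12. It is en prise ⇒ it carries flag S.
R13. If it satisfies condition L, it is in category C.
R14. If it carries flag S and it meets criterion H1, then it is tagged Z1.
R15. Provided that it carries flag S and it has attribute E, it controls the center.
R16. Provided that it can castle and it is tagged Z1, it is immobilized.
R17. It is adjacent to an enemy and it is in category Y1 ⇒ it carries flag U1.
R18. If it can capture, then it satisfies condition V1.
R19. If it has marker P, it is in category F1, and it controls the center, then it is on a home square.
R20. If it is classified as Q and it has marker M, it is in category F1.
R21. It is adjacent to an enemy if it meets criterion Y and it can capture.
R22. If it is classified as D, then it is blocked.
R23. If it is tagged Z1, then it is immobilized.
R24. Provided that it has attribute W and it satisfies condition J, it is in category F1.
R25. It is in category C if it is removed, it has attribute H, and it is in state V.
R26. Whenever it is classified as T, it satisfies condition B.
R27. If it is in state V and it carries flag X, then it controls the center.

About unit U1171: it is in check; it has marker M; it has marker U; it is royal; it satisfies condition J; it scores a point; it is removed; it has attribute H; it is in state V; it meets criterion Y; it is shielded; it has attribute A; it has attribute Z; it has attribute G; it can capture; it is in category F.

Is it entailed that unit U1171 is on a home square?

Yes

By R1 (it has marker U, it has marker M): it has attribute E.
By R11 (it has attribute G, it is royal): it is pinned.
By R21 (it meets criterion Y, it can capture): it is adjacent to an enemy.
By R25 (it is removed, it has attribute H, it is in state V): it is in category C.
By R3 (it is adjacent to an enemy): it is en prise.
By R8 (it is in category C): it is tagged Z1.
By R10 (it is pinned, it can capture): it has attribute W.
By R12 (it is en prise): it carries flag S.
By R15 (it carries flag S, it has attribute E): it controls the center.
By R23 (it is tagged Z1): it is immobilized.
By R24 (it has attribute W, it satisfies condition J): it is in category F1.
By R9 (it is immobilized, it has marker U): it has marker P.
By R19 (it has marker P, it is in category F1, it controls the center): it is on a home square.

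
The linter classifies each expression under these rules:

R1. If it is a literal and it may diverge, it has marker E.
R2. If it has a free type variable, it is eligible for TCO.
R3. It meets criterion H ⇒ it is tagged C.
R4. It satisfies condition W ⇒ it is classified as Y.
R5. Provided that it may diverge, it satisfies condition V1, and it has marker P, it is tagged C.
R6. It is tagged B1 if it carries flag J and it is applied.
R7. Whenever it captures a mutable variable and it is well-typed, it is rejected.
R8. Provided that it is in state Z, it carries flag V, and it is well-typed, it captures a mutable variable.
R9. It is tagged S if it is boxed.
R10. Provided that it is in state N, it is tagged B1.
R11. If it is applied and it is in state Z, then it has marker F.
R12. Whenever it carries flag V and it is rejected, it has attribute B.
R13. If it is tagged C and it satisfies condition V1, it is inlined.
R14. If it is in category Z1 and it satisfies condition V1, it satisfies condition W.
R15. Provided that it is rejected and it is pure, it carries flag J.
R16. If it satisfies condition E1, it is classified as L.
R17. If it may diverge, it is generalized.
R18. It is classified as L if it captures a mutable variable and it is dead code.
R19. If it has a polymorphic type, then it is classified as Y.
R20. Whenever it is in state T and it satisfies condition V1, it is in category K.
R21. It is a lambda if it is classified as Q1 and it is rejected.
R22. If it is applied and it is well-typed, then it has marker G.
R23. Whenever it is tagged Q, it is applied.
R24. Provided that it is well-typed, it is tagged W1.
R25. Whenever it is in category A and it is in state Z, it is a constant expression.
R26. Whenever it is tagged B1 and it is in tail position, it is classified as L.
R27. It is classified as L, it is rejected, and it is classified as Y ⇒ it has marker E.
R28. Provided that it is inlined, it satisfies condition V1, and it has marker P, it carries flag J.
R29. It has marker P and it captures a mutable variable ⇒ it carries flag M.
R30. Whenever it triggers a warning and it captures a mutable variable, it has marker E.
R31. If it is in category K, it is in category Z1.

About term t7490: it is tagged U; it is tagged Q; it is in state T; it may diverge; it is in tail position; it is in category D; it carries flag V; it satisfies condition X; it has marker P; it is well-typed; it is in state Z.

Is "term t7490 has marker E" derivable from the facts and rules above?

No

Forward chaining from the given facts derives: captures a mutable variable, is generalized, is applied, is tagged W1, carries flag M, is rejected, has marker F, has attribute B, has marker G.
Rules concluding "it has marker E": R1 needs "it is a literal"; R27 needs "it is classified as L"; R30 needs "it triggers a warning" — none of these are established.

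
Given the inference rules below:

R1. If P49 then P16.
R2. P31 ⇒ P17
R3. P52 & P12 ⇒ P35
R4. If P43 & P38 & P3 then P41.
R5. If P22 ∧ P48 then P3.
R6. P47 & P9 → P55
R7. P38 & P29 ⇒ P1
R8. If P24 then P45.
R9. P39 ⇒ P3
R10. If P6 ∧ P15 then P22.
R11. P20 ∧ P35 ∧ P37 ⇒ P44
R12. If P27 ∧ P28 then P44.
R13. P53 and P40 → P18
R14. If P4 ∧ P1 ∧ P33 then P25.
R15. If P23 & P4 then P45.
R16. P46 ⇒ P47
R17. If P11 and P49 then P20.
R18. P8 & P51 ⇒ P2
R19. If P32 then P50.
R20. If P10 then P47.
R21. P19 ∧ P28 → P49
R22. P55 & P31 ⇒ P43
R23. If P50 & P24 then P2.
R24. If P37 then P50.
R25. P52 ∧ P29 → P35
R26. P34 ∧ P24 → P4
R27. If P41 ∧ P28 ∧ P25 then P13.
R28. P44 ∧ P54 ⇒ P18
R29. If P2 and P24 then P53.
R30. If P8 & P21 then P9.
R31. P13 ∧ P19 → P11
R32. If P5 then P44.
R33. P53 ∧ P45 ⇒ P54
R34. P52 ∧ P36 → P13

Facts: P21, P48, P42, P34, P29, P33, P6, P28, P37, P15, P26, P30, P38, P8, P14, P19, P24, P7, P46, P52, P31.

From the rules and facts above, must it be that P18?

P1  (by R7: P38, P29)
P45  (by R8: P24)
P22  (by R10: P6, P15)
P47  (by R16: P46)
P49  (by R21: P19, P28)
P50  (by R24: P37)
P35  (by R25: P52, P29)
P4  (by R26: P34, P24)
P9  (by R30: P8, P21)
P3  (by R5: P22, P48)
P55  (by R6: P47, P9)
P25  (by R14: P4, P1, P33)
P43  (by R22: P55, P31)
P2  (by R23: P50, P24)
P53  (by R29: P2, P24)
P54  (by R33: P53, P45)
P41  (by R4: P43, P38, P3)
P13  (by R27: P41, P28, P25)
P11  (by R31: P13, P19)
P20  (by R17: P11, P49)
P44  (by R11: P20, P35, P37)
P18  (by R28: P44, P54)

Yes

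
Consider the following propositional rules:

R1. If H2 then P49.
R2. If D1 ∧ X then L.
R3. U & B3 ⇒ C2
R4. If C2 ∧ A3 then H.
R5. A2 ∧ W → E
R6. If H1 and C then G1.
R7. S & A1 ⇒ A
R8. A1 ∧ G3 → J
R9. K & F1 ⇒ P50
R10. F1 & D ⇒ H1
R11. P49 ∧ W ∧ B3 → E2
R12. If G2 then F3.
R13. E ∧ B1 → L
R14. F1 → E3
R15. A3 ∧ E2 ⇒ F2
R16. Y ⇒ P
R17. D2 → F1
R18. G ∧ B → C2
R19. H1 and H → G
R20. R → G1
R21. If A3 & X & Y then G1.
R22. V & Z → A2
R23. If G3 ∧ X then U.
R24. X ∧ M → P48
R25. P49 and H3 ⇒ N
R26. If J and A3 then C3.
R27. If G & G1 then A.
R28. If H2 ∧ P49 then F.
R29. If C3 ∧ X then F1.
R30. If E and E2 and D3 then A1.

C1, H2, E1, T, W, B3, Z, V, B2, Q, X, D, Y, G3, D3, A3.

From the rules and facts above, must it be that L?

No

Forward chaining from the given facts derives: P49, E2, F2, P, G1, A2, U, F, C2, H, E, A1, J, C3, F1, H1, E3, G, A.
Rules concluding L: R2 needs D1; R13 needs B1 — none of these are established.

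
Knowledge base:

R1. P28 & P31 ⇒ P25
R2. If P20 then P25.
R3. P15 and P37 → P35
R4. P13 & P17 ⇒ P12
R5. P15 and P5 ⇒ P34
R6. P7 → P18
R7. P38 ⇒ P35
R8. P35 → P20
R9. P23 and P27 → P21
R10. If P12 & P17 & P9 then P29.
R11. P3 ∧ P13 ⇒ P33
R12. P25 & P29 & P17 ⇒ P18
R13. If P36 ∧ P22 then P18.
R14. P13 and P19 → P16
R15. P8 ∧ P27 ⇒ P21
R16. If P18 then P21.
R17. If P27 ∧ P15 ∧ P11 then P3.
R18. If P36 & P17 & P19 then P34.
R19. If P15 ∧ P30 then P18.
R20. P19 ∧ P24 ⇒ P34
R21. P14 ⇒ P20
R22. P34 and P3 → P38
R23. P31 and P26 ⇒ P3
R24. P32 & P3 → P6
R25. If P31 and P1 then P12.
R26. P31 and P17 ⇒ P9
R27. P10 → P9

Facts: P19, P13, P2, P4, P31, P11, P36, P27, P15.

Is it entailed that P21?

Forward chaining from the given facts derives: P16, P3, P33.
Rules concluding P21: R9 needs P23; R15 needs P8; R16 needs P18 — none of these are established.

No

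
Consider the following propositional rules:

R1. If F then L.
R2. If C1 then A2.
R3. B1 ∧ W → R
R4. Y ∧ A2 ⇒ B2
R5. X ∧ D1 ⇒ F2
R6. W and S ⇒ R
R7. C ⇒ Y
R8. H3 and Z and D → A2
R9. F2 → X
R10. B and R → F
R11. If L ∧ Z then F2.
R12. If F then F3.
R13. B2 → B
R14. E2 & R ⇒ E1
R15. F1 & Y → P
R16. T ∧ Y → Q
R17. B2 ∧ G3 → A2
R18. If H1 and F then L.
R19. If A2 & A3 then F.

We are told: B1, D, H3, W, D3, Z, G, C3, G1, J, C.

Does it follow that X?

R  (by R3: B1, W)
Y  (by R7: C)
A2  (by R8: H3, Z, D)
B2  (by R4: Y, A2)
B  (by R13: B2)
F  (by R10: B, R)
L  (by R1: F)
F2  (by R11: L, Z)
X  (by R9: F2)

Yes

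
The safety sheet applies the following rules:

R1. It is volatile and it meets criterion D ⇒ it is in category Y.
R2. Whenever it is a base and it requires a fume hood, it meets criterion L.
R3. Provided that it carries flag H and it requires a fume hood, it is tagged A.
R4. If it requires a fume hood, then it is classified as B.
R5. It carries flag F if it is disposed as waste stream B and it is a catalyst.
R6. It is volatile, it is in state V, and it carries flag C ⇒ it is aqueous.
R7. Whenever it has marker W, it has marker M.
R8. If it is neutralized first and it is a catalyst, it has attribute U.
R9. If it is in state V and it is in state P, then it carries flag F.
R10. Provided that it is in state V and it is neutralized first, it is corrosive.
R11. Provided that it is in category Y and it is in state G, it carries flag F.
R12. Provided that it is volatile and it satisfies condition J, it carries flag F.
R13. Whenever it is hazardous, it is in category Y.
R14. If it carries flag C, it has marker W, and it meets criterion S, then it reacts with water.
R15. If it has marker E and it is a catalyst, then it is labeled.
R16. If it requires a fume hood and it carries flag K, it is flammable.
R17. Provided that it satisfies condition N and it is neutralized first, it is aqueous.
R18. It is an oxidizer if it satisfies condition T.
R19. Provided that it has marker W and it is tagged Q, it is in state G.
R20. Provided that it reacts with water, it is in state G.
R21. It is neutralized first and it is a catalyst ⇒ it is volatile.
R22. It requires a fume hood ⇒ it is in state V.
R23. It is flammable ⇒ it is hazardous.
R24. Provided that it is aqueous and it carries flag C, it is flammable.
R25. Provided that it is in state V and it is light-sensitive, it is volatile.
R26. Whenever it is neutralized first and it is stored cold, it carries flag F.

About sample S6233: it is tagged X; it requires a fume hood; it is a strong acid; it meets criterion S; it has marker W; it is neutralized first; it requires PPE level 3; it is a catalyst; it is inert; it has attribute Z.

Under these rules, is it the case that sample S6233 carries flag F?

No

Forward chaining from the given facts derives: is classified as B, has marker M, has attribute U, is volatile, is in state V, is corrosive.
Rules concluding "it carries flag F": R5 needs "it is disposed as waste stream B"; R9 needs "it is in state P"; R11 needs "it is in category Y"; R12 needs "it satisfies condition J"; R26 needs "it is stored cold" — none of these are established.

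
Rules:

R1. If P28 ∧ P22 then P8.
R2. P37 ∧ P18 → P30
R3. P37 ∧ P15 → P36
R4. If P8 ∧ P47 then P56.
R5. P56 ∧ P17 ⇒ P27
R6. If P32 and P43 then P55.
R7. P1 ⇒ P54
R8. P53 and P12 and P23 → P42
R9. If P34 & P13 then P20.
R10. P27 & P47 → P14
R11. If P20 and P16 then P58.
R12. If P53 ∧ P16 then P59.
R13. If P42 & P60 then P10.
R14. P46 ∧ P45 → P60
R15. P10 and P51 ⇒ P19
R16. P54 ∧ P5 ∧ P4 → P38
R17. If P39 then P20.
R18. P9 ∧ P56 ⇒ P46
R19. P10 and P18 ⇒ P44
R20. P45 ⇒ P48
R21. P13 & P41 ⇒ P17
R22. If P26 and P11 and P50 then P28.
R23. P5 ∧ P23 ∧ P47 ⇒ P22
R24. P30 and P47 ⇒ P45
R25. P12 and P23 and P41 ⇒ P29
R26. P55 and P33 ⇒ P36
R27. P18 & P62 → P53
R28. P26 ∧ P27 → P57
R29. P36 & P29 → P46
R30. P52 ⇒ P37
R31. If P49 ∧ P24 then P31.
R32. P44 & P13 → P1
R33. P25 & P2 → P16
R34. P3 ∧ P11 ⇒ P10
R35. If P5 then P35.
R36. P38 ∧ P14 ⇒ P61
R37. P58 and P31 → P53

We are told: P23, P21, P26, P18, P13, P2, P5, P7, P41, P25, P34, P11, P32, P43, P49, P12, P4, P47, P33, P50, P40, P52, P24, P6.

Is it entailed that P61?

P55  (by R6: P32, P43)
P20  (by R9: P34, P13)
P17  (by R21: P13, P41)
P28  (by R22: P26, P11, P50)
P22  (by R23: P5, P23, P47)
P29  (by R25: P12, P23, P41)
P36  (by R26: P55, P33)
P46  (by R29: P36, P29)
P37  (by R30: P52)
P31  (by R31: P49, P24)
P16  (by R33: P25, P2)
P8  (by R1: P28, P22)
P30  (by R2: P37, P18)
P56  (by R4: P8, P47)
P27  (by R5: P56, P17)
P14  (by R10: P27, P47)
P58  (by R11: P20, P16)
P45  (by R24: P30, P47)
P53  (by R37: P58, P31)
P42  (by R8: P53, P12, P23)
P60  (by R14: P46, P45)
P10  (by R13: P42, P60)
P44  (by R19: P10, P18)
P1  (by R32: P44, P13)
P54  (by R7: P1)
P38  (by R16: P54, P5, P4)
P61  (by R36: P38, P14)

Yes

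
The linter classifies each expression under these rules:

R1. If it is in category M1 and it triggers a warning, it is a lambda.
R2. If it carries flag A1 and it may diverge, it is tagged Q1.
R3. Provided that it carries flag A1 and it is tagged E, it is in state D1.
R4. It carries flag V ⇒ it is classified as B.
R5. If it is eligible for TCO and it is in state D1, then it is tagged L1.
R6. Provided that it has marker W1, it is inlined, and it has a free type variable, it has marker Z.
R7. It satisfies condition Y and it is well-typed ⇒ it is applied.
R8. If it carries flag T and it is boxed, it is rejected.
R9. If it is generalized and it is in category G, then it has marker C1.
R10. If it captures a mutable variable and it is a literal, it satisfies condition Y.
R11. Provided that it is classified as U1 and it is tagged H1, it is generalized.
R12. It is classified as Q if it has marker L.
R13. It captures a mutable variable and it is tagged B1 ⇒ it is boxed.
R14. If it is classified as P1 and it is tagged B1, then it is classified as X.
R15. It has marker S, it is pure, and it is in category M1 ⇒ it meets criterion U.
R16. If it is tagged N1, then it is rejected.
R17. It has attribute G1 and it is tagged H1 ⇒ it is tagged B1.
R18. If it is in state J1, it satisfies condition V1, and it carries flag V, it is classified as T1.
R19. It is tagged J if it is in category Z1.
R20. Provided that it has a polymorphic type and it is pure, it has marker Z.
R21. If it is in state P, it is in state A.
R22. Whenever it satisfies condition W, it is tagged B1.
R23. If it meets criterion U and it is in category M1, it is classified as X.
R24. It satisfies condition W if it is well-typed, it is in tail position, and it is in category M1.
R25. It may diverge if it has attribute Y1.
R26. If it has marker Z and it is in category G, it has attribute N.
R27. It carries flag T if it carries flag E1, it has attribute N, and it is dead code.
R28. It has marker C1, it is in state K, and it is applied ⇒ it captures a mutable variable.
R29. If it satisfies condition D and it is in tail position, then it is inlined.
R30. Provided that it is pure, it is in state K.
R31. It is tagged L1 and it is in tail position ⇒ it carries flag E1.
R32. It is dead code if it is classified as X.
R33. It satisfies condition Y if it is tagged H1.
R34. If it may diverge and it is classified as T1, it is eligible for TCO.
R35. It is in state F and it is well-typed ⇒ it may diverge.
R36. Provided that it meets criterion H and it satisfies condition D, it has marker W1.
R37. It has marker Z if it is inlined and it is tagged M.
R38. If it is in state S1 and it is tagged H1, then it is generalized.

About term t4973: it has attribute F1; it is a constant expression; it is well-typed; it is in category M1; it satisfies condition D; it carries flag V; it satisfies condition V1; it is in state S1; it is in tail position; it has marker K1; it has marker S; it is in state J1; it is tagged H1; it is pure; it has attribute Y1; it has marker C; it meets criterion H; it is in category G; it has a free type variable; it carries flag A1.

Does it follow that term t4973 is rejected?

Forward chaining from the given facts derives: is classified as B, meets criterion U, is classified as T1, is classified as X, satisfies condition W, may diverge, is inlined, is in state K, is dead code, satisfies condition Y, is eligible for TCO, has marker W1, is generalized, is tagged Q1, has marker Z, is applied, has marker C1, is tagged B1, has attribute N, captures a mutable variable, is boxed.
Rules concluding "it is rejected": R8 needs "it carries flag T"; R16 needs "it is tagged N1" — none of these are established.

No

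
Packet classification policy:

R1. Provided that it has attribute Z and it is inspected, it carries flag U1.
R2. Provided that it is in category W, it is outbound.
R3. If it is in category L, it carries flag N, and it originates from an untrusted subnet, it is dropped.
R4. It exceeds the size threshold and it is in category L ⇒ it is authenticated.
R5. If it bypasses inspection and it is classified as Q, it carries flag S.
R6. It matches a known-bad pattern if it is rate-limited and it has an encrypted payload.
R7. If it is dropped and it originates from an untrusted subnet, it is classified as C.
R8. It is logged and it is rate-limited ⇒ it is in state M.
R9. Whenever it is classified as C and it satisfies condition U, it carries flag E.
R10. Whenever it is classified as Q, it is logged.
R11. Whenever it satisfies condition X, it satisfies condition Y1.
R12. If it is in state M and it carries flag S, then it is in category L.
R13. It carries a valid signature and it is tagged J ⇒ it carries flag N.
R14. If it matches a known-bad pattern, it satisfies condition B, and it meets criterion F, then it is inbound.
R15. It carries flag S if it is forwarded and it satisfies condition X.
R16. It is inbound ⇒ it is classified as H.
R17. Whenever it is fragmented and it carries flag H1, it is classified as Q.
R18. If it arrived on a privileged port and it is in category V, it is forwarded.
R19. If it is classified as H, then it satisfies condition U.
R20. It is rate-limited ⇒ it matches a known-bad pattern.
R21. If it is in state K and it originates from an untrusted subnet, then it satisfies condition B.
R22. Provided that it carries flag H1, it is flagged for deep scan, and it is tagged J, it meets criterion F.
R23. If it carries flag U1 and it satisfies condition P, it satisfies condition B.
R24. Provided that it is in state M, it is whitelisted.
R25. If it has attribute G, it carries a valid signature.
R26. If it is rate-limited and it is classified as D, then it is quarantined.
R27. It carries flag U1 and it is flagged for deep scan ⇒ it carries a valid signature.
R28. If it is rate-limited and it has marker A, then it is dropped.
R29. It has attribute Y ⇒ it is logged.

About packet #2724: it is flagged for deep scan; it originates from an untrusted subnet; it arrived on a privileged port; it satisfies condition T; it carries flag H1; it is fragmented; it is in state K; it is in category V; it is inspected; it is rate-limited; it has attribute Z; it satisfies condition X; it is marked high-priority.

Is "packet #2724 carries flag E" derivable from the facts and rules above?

Forward chaining from the given facts derives: carries flag U1, satisfies condition Y1, is classified as Q, is forwarded, matches a known-bad pattern, satisfies condition B, carries a valid signature, is logged, carries flag S, is in state M, is in category L, is whitelisted.
The only rule concluding "it carries flag E" is R9, which needs "it is classified as C"; that is never established.

No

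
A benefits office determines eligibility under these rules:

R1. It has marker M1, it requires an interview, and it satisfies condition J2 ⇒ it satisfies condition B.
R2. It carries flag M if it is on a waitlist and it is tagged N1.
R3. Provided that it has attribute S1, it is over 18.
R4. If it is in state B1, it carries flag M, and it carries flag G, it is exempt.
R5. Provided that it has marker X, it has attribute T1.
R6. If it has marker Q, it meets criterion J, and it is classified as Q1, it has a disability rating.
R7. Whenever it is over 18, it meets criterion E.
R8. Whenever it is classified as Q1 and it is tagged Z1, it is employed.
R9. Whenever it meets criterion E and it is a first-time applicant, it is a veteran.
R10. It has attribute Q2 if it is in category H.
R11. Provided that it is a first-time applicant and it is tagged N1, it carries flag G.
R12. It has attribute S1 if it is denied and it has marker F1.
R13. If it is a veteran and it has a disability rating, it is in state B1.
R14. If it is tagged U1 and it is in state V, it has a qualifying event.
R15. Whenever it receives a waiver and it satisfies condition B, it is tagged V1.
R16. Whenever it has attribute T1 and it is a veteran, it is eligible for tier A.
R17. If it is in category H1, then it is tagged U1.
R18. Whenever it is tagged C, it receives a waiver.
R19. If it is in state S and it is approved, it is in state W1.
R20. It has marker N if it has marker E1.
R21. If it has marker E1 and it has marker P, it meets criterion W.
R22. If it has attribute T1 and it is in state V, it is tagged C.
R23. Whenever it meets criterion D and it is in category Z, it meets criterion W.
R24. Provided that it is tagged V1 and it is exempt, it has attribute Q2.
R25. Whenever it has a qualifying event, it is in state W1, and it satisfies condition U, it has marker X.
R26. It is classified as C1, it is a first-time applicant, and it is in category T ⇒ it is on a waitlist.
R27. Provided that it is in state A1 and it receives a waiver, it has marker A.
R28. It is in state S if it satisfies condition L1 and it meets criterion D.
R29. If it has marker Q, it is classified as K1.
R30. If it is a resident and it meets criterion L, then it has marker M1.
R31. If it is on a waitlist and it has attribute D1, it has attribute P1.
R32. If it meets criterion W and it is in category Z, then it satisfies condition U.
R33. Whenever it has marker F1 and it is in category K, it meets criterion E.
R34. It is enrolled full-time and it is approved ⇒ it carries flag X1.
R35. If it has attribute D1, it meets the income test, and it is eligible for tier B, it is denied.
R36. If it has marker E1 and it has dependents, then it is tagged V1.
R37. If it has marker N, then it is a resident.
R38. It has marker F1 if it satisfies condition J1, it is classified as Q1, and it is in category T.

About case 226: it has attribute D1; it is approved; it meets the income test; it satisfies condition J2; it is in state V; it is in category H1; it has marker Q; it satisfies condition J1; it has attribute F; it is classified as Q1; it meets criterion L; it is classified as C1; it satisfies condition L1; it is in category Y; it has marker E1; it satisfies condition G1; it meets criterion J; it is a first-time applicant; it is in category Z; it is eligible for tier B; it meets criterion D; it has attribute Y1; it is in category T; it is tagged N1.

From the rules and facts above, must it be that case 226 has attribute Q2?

No

Forward chaining from the given facts derives: has a disability rating, carries flag G, is tagged U1, has marker N, meets criterion W, is on a waitlist, is in state S, is classified as K1, has attribute P1, satisfies condition U, is denied, is a resident, has marker F1, carries flag M, has attribute S1, has a qualifying event, is in state W1, has marker X, has marker M1, is over 18, has attribute T1, meets criterion E, is a veteran, is in state B1, is eligible for tier A, is tagged C, is exempt, receives a waiver.
Rules concluding "it has attribute Q2": R10 needs "it is in category H"; R24 needs "it is tagged V1" — none of these are established.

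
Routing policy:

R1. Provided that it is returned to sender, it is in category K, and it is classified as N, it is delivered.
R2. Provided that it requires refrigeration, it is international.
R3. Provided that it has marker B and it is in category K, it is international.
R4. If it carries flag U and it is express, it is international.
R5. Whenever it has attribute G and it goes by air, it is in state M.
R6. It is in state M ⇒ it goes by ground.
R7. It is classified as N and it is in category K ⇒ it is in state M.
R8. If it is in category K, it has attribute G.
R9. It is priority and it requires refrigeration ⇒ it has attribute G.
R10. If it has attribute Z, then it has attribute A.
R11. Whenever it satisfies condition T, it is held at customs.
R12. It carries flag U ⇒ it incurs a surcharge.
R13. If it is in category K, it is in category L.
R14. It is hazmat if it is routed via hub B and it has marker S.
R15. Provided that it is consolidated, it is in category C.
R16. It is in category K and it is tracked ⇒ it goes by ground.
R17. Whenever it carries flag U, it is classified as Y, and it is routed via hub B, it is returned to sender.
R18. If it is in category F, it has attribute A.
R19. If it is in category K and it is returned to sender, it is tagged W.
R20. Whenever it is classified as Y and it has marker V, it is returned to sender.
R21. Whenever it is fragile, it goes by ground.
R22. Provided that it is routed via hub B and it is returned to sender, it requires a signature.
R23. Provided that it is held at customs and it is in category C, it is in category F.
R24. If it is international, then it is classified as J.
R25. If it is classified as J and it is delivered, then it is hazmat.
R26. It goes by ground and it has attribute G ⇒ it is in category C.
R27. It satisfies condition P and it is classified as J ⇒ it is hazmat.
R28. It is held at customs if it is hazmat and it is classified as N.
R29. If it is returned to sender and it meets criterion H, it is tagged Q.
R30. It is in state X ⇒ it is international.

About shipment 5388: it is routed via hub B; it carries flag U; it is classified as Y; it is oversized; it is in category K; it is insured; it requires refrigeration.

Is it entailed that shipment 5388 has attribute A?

Forward chaining from the given facts derives: is international, has attribute G, incurs a surcharge, is in category L, is returned to sender, is tagged W, requires a signature, is classified as J.
Rules concluding "it has attribute A": R10 needs "it has attribute Z"; R18 needs "it is in category F" — none of these are established.

No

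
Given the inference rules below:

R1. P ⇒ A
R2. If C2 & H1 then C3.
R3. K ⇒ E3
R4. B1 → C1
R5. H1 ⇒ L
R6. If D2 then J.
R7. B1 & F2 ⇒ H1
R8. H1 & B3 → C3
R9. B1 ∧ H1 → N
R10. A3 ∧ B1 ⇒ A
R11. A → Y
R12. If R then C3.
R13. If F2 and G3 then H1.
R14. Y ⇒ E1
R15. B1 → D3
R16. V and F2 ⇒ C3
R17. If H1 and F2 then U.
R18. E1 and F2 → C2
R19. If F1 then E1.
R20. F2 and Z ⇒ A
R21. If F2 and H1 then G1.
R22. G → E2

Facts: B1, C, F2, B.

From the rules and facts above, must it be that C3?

Forward chaining from the given facts derives: C1, H1, N, D3, U, G1, L.
Rules concluding C3: R2 needs C2; R8 needs B3; R12 needs R; R16 needs V — none of these are established.

No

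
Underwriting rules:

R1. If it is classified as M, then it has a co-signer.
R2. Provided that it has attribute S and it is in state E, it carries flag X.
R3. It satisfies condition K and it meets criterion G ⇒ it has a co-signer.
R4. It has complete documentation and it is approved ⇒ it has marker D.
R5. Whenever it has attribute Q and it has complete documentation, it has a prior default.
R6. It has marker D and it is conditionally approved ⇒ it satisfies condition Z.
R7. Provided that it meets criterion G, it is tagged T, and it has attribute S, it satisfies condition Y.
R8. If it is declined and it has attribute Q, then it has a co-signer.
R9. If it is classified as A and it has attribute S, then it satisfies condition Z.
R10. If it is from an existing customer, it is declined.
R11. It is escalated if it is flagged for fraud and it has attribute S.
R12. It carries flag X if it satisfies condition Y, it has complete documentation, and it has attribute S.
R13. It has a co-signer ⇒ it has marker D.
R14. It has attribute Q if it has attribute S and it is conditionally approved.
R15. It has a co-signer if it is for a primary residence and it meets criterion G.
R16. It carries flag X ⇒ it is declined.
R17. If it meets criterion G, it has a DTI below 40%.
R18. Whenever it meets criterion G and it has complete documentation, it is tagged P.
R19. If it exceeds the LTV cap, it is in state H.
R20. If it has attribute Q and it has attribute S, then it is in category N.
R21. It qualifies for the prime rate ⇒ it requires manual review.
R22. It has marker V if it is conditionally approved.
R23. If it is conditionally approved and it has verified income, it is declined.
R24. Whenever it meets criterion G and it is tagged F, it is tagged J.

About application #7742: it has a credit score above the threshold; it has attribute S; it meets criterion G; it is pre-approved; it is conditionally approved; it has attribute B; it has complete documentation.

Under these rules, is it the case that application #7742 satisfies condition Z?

No

Forward chaining from the given facts derives: has attribute Q, has a DTI below 40%, is tagged P, is in category N, has marker V, has a prior default.
Rules concluding "it satisfies condition Z": R6 needs "it has marker D"; R9 needs "it is classified as A" — none of these are established.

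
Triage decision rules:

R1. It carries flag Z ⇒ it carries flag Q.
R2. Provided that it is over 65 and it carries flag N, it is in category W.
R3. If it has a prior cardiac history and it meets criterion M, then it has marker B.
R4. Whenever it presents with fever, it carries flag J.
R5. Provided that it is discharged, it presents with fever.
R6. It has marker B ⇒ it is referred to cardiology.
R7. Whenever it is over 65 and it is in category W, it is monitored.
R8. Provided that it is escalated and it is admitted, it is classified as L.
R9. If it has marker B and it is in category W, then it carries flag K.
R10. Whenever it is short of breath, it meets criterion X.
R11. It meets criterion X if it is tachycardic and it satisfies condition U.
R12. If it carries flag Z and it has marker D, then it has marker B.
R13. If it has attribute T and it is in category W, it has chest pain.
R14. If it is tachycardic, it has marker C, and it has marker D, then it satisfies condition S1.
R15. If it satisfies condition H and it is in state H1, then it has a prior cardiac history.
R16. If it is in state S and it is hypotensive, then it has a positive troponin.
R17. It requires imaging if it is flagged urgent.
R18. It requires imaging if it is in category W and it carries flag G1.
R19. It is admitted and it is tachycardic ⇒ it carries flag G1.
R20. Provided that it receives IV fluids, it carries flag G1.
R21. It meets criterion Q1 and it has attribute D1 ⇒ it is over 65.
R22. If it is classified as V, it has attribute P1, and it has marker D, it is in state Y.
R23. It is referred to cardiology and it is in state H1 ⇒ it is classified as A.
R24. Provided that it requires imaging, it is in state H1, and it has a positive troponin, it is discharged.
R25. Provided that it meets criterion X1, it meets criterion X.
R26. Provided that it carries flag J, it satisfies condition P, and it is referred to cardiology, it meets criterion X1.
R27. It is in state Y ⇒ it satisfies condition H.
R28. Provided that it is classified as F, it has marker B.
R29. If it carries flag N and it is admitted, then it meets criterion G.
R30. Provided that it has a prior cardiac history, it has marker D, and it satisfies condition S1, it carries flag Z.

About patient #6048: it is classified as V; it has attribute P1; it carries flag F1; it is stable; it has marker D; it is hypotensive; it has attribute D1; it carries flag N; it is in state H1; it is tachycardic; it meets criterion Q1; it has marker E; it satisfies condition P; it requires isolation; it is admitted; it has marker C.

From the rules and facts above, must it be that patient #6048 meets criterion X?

No

Forward chaining from the given facts derives: satisfies condition S1, carries flag G1, is over 65, is in state Y, satisfies condition H, meets criterion G, is in category W, is monitored, has a prior cardiac history, requires imaging, carries flag Z, carries flag Q, has marker B, is referred to cardiology, carries flag K, is classified as A.
Rules concluding "it meets criterion X": R10 needs "it is short of breath"; R11 needs "it satisfies condition U"; R25 needs "it meets criterion X1" — none of these are established.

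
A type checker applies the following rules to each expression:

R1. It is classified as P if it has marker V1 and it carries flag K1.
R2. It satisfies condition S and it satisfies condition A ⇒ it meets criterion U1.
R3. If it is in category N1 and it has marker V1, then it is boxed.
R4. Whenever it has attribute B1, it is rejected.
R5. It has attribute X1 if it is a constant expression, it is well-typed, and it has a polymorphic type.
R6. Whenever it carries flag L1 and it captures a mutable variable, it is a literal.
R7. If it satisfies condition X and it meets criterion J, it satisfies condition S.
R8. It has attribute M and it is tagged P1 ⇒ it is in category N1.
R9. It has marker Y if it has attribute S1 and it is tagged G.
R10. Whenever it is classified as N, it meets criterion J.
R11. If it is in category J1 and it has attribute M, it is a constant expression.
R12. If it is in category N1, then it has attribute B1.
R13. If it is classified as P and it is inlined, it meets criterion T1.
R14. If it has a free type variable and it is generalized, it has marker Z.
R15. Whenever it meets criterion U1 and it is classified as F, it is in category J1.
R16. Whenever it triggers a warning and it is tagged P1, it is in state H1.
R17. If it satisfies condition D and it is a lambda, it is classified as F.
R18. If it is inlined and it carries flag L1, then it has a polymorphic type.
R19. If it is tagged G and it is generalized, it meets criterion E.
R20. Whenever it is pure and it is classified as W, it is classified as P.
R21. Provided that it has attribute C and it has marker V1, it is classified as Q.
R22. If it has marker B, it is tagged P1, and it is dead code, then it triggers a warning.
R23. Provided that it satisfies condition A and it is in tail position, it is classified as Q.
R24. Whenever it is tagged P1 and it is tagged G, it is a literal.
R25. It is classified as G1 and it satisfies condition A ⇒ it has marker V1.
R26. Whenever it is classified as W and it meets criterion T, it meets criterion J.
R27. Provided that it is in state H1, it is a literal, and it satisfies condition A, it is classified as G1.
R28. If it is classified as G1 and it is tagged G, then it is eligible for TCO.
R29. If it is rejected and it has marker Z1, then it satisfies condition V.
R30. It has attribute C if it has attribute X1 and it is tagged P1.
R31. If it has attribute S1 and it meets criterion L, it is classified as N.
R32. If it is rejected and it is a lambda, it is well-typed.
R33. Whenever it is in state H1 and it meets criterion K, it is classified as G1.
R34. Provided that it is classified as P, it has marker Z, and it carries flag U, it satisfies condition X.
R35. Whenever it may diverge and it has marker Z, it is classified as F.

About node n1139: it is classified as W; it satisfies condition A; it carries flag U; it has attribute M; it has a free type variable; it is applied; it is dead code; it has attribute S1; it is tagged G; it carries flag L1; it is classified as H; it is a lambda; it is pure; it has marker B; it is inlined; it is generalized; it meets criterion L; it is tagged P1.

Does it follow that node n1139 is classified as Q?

Forward chaining from the given facts derives: is in category N1, has marker Y, has attribute B1, has marker Z, has a polymorphic type, meets criterion E, is classified as P, triggers a warning, is a literal, is classified as N, satisfies condition X, is rejected, meets criterion J, meets criterion T1, is in state H1, is classified as G1, is eligible for TCO, is well-typed, satisfies condition S, has marker V1, meets criterion U1, is boxed.
Rules concluding "it is classified as Q": R21 needs "it has attribute C"; R23 needs "it is in tail position" — none of these are established.

No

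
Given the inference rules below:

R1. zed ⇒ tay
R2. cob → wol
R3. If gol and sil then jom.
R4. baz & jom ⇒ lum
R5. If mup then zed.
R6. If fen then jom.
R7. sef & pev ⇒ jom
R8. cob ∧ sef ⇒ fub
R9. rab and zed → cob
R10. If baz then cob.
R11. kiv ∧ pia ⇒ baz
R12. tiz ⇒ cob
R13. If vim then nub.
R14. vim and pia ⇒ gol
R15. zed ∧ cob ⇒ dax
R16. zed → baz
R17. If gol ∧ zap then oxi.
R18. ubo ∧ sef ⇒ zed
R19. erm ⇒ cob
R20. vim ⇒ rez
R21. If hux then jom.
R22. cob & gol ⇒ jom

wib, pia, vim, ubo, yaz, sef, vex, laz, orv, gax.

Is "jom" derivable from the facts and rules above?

gol  (by R14: vim, pia)
zed  (by R18: ubo, sef)
baz  (by R16: zed)
cob  (by R10: baz)
jom  (by R22: cob, gol)

Yes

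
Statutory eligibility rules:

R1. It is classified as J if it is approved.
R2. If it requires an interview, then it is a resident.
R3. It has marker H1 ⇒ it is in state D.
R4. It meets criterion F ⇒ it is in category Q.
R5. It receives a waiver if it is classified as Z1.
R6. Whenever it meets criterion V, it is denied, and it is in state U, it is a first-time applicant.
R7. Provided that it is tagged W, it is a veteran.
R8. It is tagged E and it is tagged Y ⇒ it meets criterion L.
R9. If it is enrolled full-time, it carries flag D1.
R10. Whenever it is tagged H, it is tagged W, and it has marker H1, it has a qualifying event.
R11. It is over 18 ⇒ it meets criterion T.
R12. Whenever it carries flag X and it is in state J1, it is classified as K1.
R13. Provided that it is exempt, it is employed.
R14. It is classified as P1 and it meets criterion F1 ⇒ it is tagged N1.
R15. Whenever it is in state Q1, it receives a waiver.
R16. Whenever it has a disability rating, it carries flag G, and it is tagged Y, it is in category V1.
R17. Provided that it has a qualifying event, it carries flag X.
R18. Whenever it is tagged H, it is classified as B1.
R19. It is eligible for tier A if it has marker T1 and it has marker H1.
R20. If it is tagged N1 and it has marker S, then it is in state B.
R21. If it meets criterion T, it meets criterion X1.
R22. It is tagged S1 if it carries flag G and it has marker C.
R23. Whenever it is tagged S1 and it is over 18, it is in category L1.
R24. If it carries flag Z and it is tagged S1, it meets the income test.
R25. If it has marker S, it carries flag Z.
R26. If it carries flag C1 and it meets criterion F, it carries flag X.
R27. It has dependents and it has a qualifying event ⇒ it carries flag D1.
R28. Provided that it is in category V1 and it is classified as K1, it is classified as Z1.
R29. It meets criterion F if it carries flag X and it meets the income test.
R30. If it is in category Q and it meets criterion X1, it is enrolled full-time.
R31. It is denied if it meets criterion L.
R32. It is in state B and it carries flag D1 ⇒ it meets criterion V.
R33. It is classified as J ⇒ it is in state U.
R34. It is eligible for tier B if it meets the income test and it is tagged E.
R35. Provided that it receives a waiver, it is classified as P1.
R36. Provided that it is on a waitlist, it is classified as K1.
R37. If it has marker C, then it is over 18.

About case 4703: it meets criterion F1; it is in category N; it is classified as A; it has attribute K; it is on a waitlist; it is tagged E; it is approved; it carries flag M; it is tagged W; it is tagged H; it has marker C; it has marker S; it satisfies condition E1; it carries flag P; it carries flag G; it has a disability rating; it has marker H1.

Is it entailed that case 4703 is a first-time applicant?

No

Forward chaining from the given facts derives: is classified as J, is in state D, is a veteran, has a qualifying event, carries flag X, is classified as B1, is tagged S1, carries flag Z, is in state U, is classified as K1, is over 18, meets criterion T, meets criterion X1, is in category L1, meets the income test, meets criterion F, is eligible for tier B, is in category Q, is enrolled full-time, carries flag D1.
The only rule concluding "it is a first-time applicant" is R6, which needs "it meets criterion V"; that is never established.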